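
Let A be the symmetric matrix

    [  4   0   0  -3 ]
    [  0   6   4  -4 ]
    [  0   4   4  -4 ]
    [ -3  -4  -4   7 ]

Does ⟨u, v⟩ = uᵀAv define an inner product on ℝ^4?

Applying the same elementary operations to the rows and columns of A produces a congruent diagonal matrix with entries 4, 6, 4/3, 3/4.
So there are 4 positive pivots.
Hence Q is positive definite.
⟨·,·⟩ is an inner product exactly when A is positive definite.

yes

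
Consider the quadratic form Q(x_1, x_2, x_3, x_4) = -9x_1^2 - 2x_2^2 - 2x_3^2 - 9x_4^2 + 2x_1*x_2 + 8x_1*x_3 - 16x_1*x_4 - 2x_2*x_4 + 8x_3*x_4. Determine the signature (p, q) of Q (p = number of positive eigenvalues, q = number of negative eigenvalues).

The associated matrix is A = [[-9, 1, 4, -8], [1, -2, 0, -1], [4, 0, -2, 4], [-8, -1, 4, -9]].
Congruent diagonalization of A (simultaneous row and column reduction) yields pivots -9, -17/9, -2/17, 0.
So there are 3 negative, 1 zero pivots.

(0, 3)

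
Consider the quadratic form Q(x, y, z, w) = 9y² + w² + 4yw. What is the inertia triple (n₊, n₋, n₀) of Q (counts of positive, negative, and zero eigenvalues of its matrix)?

The associated matrix is A = [[0, 0, 0, 0], [0, 9, 0, 2], [0, 0, 0, 0], [0, 2, 0, 1]].
Applying the same elementary operations to the rows and columns of A produces a congruent diagonal matrix with entries 0, 9, 0, 5/9.
Counting signs: 2 positive, 2 zero.

(2, 0, 2)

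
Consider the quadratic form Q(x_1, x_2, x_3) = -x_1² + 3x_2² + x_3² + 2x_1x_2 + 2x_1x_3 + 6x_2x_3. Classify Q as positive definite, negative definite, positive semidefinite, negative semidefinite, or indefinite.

The symmetric matrix is A = [[-1, 1, 1], [1, 3, 3], [1, 3, 1]].
Row-reducing A symmetrically gives the diagonal entries -1, 4, -2.
So there are 1 positive, 2 negative pivots.
Hence Q is indefinite.

indefinite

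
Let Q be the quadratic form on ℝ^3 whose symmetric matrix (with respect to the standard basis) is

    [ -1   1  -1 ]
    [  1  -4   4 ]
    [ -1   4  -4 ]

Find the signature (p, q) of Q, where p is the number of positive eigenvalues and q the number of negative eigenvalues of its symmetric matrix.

(0, 2)

Applying the same elementary operations to the rows and columns of A produces a congruent diagonal matrix with entries -1, -3, 0.
Counting signs: 2 negative, 1 zero.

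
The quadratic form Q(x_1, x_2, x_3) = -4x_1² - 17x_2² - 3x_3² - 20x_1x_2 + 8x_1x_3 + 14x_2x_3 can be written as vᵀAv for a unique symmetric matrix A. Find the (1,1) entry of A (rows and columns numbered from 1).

The coefficient of x_1² in Q is -4, and that is exactly A[1,1].

-4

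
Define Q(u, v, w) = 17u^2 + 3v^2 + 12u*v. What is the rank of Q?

The symmetric matrix is A = [[17, 6, 0], [6, 3, 0], [0, 0, 0]].
Applying the same elementary operations to the rows and columns of A produces a congruent diagonal matrix with entries 17, 15/17, 0.
Counting signs: 2 positive, 1 zero.
The rank is the number of nonzero pivots: 2.

2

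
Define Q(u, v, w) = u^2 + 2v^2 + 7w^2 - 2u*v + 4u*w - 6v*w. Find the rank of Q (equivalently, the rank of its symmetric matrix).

3

The symmetric matrix is A = [[1, -1, 2], [-1, 2, -3], [2, -3, 7]].
Congruent diagonalization of A (simultaneous row and column reduction) yields pivots 1, 1, 2.
So there are 3 positive pivots.
The rank is the number of nonzero pivots: 3.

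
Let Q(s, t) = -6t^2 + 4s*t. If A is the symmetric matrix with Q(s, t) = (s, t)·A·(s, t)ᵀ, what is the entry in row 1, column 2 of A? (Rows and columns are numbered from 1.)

2

The coefficient of s·t in Q is 4. For a symmetric A this equals A[1,2] + A[2,1] = 2·A[1,2].
So A[1,2] = 4/2 = 2.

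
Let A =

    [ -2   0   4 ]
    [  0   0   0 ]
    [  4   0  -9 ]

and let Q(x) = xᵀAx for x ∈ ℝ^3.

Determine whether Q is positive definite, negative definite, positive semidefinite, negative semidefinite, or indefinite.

Congruent diagonalization of A (simultaneous row and column reduction) yields pivots -2, 0, -1.
So there are 2 negative, 1 zero pivots.
Hence Q is negative semidefinite.

negative semidefinite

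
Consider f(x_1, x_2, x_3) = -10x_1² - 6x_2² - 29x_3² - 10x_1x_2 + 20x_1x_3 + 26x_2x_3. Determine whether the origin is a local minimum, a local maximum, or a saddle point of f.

local maximum

The Hessian at the origin is H = [[-20, -10, 20], [-10, -12, 26], [20, 26, -58]].
Applying the same elementary operations to the rows and columns of H produces a congruent diagonal matrix with entries -20, -7, -10/7.
So there are 3 negative pivots.
H is negative definite, so the origin is a strict local maximum.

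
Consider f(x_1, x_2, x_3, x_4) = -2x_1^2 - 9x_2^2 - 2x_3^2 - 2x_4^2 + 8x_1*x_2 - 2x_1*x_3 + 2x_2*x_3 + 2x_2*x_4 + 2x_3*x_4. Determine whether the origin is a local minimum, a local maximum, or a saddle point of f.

The Hessian at the origin is H = [[-4, 8, -2, 0], [8, -18, 2, 2], [-2, 2, -4, 2], [0, 2, 2, -4]].
Symmetric row and column elimination reduces H to a congruent diagonal form with pivots -4, -2, -1, -2.
So there are 4 negative pivots.
H is negative definite, so the origin is a strict local maximum.

local maximum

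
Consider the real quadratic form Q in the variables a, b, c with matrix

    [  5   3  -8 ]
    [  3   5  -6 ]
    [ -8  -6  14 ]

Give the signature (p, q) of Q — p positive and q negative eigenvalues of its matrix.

An LDLᵀ factorisation of A has diagonal entries 5, 16/5, 3/4.
So there are 3 positive pivots.

(3, 0)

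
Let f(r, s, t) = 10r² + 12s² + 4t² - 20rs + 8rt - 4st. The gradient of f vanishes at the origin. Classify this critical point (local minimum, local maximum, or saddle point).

local minimum

The Hessian at the origin is H = [[20, -20, 8], [-20, 24, -4], [8, -4, 8]].
An LDLᵀ factorisation of H has diagonal entries 20, 4, 4/5.
That gives 3 positive pivots.
H is positive definite, so the origin is a strict local minimum.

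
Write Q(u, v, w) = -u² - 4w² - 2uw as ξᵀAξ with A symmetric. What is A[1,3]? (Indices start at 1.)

-1

The coefficient of u·w in Q is -2. For a symmetric A this equals A[1,3] + A[3,1] = 2·A[1,3].
So A[1,3] = -2/2 = -1.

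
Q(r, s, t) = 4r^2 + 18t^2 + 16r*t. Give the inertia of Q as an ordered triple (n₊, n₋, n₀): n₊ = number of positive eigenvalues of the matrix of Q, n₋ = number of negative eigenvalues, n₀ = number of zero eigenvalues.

(2, 0, 1)

Write A = [[4, 0, 8], [0, 0, 0], [8, 0, 18]].
Applying the same elementary operations to the rows and columns of A produces a congruent diagonal matrix with entries 4, 0, 2.
Counting signs: 2 positive, 1 zero.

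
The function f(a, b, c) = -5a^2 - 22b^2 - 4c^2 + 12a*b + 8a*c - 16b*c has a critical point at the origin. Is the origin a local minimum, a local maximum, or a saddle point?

local maximum

The Hessian at the origin is H = [[-10, 12, 8], [12, -44, -16], [8, -16, -8]].
Applying the same elementary operations to the rows and columns of H produces a congruent diagonal matrix with entries -10, -148/5, -8/37.
That gives 3 negative pivots.
H is negative definite, so the origin is a strict local maximum.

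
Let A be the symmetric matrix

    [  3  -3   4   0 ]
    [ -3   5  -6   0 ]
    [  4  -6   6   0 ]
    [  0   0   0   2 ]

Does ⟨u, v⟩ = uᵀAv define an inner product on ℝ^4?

no

Congruent diagonalization of A (simultaneous row and column reduction) yields pivots 3, 2, -4/3, 2.
That gives 3 positive, 1 negative pivots.
Hence Q is indefinite.
⟨·,·⟩ is an inner product exactly when A is positive definite.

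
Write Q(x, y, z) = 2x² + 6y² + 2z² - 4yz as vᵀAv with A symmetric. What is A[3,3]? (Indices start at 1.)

2

The coefficient of z² in Q is 2, and that is exactly A[3,3].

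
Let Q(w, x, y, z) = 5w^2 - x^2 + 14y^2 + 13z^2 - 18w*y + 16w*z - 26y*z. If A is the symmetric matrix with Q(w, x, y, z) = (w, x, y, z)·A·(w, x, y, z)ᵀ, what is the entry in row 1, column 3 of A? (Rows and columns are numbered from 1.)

The coefficient of w·y in Q is -18. For a symmetric A this equals A[1,3] + A[3,1] = 2·A[1,3].
So A[1,3] = -18/2 = -9.

-9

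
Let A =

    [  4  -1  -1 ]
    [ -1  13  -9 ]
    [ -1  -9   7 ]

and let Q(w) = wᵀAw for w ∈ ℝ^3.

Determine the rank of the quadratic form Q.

Congruent diagonalization of A (simultaneous row and column reduction) yields pivots 4, 51/4, 2/51.
So there are 3 positive pivots.
The rank is the number of nonzero pivots: 3.

3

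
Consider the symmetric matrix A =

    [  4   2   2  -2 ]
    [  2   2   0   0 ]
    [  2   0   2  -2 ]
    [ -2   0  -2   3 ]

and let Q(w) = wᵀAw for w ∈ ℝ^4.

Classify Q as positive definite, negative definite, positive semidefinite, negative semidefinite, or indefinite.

Congruent diagonalization of A (simultaneous row and column reduction) yields pivots 4, 1, 0, 1.
That gives 3 positive, 1 zero pivots.
Hence Q is positive semidefinite.

positive semidefinite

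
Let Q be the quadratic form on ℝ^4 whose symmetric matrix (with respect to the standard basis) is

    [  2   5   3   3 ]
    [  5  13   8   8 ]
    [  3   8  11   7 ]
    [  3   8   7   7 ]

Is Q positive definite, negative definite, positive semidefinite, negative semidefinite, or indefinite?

positive definite

Leading principal minors: Δ_1 = 2, Δ_2 = 1, Δ_3 = 6, Δ_4 = 8.
All leading principal minors are positive, so by Sylvester's criterion Q is positive definite.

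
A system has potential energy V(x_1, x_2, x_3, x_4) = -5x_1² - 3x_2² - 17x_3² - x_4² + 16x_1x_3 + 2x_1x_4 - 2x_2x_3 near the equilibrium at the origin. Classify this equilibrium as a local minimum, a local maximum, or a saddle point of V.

local maximum

The Hessian at the origin is H = [[-10, 0, 16, 2], [0, -6, -2, 0], [16, -2, -34, 0], [2, 0, 0, -2]].
Row-reducing H symmetrically gives the diagonal entries -10, -6, -116/15, -8/29.
Counting signs: 4 negative.
H is negative definite, so the origin is a strict local maximum.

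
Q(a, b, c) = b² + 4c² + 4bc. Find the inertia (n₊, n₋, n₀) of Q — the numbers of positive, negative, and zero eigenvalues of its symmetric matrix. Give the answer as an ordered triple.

Write A = [[0, 0, 0], [0, 1, 2], [0, 2, 4]].
Congruent diagonalization of A (simultaneous row and column reduction) yields pivots 0, 1, 0.
Counting signs: 1 positive, 2 zero.

(1, 0, 2)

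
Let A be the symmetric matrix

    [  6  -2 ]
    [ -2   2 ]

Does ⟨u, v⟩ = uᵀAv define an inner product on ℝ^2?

Leading principal minors: Δ_1 = 6, Δ_2 = 8.
All leading principal minors are positive, so by Sylvester's criterion Q is positive definite.
⟨·,·⟩ is an inner product exactly when A is positive definite.

yes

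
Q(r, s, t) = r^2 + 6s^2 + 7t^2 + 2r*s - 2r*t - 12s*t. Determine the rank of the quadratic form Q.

3

The symmetric matrix is A = [[1, 1, -1], [1, 6, -6], [-1, -6, 7]].
Congruent diagonalization of A (simultaneous row and column reduction) yields pivots 1, 5, 1.
Counting signs: 3 positive.
The rank is the number of nonzero pivots: 3.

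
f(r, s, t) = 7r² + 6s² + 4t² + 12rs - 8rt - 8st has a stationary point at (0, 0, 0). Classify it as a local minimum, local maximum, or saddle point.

local minimum

The Hessian at the origin is H = [[14, 12, -8], [12, 12, -8], [-8, -8, 8]].
Congruent diagonalization of H (simultaneous row and column reduction) yields pivots 14, 12/7, 8/3.
So there are 3 positive pivots.
H is positive definite, so the origin is a strict local minimum.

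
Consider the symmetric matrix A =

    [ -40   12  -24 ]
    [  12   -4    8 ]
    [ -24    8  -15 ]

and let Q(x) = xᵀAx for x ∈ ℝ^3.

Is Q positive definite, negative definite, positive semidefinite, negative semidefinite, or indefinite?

Applying the same elementary operations to the rows and columns of A produces a congruent diagonal matrix with entries -40, -2/5, 1.
So there are 1 positive, 2 negative pivots.
Hence Q is indefinite.

indefinite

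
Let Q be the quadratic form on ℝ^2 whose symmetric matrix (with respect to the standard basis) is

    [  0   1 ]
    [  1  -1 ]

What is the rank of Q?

Row reduction of A gives 2 nonzero rows, so rank A = 2.

2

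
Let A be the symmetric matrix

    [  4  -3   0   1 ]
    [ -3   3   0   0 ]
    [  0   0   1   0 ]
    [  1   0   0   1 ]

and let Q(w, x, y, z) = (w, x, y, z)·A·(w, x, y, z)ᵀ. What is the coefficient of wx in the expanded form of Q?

The coefficient of wx is A[1,2] + A[2,1] = 2·(-3) = -6.

-6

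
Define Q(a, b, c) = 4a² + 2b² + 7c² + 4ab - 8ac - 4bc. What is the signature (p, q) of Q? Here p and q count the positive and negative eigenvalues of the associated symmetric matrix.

Write A = [[4, 2, -4], [2, 2, -2], [-4, -2, 7]].
Symmetric row and column elimination reduces A to a congruent diagonal form with pivots 4, 1, 3.
Counting signs: 3 positive.

(3, 0)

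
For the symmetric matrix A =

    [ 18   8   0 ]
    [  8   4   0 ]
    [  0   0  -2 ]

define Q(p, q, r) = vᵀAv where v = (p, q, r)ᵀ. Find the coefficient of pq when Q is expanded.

16

The coefficient of pq is A[1,2] + A[2,1] = 2·8 = 16.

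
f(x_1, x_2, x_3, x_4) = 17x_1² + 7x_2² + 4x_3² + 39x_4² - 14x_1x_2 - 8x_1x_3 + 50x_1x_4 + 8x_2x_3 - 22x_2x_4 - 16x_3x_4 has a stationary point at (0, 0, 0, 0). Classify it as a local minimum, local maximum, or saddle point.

The Hessian at the origin is H = [[34, -14, -8, 50], [-14, 14, 8, -22], [-8, 8, 8, -16], [50, -22, -16, 78]].
Congruent diagonalization of H (simultaneous row and column reduction) yields pivots 34, 140/17, 24/7, 4/5.
So there are 4 positive pivots.
H is positive definite, so the origin is a strict local minimum.

local minimum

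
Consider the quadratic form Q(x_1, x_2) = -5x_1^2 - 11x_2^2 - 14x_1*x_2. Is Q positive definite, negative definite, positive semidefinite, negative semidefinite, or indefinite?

The associated matrix is A = [[-5, -7], [-7, -11]].
Congruent diagonalization of A (simultaneous row and column reduction) yields pivots -5, -6/5.
Counting signs: 2 negative.
Hence Q is negative definite.

negative definite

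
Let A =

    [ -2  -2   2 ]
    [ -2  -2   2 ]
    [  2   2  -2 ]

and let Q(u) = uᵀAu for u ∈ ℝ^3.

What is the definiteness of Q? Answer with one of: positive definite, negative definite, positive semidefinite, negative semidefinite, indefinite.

Applying the same elementary operations to the rows and columns of A produces a congruent diagonal matrix with entries -2, 0, 0.
Counting signs: 1 negative, 2 zero.
Hence Q is negative semidefinite.

negative semidefinite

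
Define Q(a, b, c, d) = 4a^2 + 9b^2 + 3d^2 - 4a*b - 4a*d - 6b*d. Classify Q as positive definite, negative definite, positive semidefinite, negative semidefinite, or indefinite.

positive semidefinite

The symmetric matrix is A = [[4, -2, 0, -2], [-2, 9, 0, -3], [0, 0, 0, 0], [-2, -3, 0, 3]].
Symmetric row and column elimination reduces A to a congruent diagonal form with pivots 4, 8, 0, 0.
That gives 2 positive, 2 zero pivots.
Hence Q is positive semidefinite.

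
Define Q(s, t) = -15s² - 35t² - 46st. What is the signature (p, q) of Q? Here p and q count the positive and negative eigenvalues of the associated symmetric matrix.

The symmetric matrix is A = [[-15, -23], [-23, -35]].
Applying the same elementary operations to the rows and columns of A produces a congruent diagonal matrix with entries -15, 4/15.
So there are 1 positive, 1 negative pivots.

(1, 1)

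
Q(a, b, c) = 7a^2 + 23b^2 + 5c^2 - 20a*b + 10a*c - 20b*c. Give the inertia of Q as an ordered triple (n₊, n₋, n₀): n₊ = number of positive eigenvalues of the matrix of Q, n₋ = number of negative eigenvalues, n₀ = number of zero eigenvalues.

(3, 0, 0)

Write A = [[7, -10, 5], [-10, 23, -10], [5, -10, 5]].
Row-reducing A symmetrically gives the diagonal entries 7, 61/7, 30/61.
So there are 3 positive pivots.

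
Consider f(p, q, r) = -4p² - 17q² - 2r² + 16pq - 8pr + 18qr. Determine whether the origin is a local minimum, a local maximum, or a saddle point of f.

The Hessian at the origin is H = [[-8, 16, -8], [16, -34, 18], [-8, 18, -4]].
Row-reducing H symmetrically gives the diagonal entries -8, -2, 6.
So there are 1 positive, 2 negative pivots.
H is indefinite, so the origin is a saddle point.

saddle point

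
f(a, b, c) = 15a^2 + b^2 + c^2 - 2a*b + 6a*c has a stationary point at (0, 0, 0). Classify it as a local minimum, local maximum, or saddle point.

local minimum

The Hessian at the origin is H = [[30, -2, 6], [-2, 2, 0], [6, 0, 2]].
Symmetric row and column elimination reduces H to a congruent diagonal form with pivots 30, 28/15, 5/7.
That gives 3 positive pivots.
H is positive definite, so the origin is a strict local minimum.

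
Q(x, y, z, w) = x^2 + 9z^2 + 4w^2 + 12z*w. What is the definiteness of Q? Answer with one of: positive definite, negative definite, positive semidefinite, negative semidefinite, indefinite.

The symmetric matrix is A = [[1, 0, 0, 0], [0, 0, 0, 0], [0, 0, 9, 6], [0, 0, 6, 4]].
Symmetric row and column elimination reduces A to a congruent diagonal form with pivots 1, 0, 9, 0.
Counting signs: 2 positive, 2 zero.
Hence Q is positive semidefinite.

positive semidefinite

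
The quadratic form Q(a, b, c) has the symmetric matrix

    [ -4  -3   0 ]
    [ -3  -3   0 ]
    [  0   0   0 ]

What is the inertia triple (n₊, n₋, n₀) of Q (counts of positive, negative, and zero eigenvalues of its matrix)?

(0, 2, 1)

Applying the same elementary operations to the rows and columns of A produces a congruent diagonal matrix with entries -4, -3/4, 0.
That gives 2 negative, 1 zero pivots.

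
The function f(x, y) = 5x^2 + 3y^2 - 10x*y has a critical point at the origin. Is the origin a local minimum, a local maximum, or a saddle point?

The Hessian at the origin is H = [[10, -10], [-10, 6]].
det H = 10·6 − (-10)² = -40 < 0, so H is indefinite.
Therefore the origin is a saddle point.

saddle point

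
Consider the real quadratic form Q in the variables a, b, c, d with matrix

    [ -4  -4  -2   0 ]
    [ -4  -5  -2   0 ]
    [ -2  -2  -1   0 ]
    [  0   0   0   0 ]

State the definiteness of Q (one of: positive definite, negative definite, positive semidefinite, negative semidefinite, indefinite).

Congruent diagonalization of A (simultaneous row and column reduction) yields pivots -4, -1, 0, 0.
Counting signs: 2 negative, 2 zero.
Hence Q is negative semidefinite.

negative semidefinite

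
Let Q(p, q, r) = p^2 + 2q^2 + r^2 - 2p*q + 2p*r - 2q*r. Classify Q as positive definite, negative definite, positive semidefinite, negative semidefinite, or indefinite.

positive semidefinite

Write A = [[1, -1, 1], [-1, 2, -1], [1, -1, 1]].
Row-reducing A symmetrically gives the diagonal entries 1, 1, 0.
So there are 2 positive, 1 zero pivots.
Hence Q is positive semidefinite.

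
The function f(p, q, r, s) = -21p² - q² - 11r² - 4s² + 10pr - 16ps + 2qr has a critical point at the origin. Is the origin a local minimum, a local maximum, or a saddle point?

The Hessian at the origin is H = [[-42, 0, 10, -16], [0, -2, 2, 0], [10, 2, -22, 0], [-16, 0, 0, -8]].
Symmetric row and column elimination reduces H to a congruent diagonal form with pivots -42, -2, -370/21, -40/37.
That gives 4 negative pivots.
H is negative definite, so the origin is a strict local maximum.

local maximum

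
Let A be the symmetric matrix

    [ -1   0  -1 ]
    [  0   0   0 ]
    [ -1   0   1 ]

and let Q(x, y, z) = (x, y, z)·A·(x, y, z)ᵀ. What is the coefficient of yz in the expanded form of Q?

The coefficient of yz is A[2,3] + A[3,2] = 2·0 = 0.

0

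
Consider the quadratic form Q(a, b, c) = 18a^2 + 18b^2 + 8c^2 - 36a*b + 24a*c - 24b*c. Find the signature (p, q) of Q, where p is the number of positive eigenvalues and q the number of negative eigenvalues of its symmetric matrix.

The symmetric matrix is A = [[18, -18, 12], [-18, 18, -12], [12, -12, 8]].
Congruent diagonalization of A (simultaneous row and column reduction) yields pivots 18, 0, 0.
So there are 1 positive, 2 zero pivots.

(1, 0)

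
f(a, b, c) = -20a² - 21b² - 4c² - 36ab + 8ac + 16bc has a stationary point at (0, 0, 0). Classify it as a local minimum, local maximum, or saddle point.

The Hessian at the origin is H = [[-40, -36, 8], [-36, -42, 16], [8, 16, -8]].
Symmetric row and column elimination reduces H to a congruent diagonal form with pivots -40, -48/5, 5/3.
Counting signs: 1 positive, 2 negative.
H is indefinite, so the origin is a saddle point.

saddle point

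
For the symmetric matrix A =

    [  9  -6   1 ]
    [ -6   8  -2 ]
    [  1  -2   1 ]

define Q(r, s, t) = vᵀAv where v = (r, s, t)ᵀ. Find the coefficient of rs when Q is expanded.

-12

The coefficient of rs is A[1,2] + A[2,1] = 2·(-6) = -12.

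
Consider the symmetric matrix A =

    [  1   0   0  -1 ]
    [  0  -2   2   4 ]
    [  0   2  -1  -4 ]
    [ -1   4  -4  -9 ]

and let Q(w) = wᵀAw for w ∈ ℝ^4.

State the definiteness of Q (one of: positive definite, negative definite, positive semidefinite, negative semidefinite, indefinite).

indefinite

Applying the same elementary operations to the rows and columns of A produces a congruent diagonal matrix with entries 1, -2, 1, -2.
So there are 2 positive, 2 negative pivots.
Hence Q is indefinite.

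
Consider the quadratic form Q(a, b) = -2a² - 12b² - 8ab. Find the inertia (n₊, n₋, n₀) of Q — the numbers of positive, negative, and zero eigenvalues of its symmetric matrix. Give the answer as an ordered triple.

(0, 2, 0)

The symmetric matrix is A = [[-2, -4], [-4, -12]].
Row-reducing A symmetrically gives the diagonal entries -2, -4.
That gives 2 negative pivots.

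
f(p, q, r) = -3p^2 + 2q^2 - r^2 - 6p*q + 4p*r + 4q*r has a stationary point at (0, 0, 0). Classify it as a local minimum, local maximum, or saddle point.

saddle point

The Hessian at the origin is H = [[-6, -6, 4], [-6, 4, 4], [4, 4, -2]].
Congruent diagonalization of H (simultaneous row and column reduction) yields pivots -6, 10, 2/3.
That gives 2 positive, 1 negative pivots.
H is indefinite, so the origin is a saddle point.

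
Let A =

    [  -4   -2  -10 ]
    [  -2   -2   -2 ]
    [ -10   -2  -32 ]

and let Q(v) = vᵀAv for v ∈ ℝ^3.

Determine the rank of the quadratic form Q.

Symmetric row and column elimination reduces A to a congruent diagonal form with pivots -4, -1, 2.
That gives 1 positive, 2 negative pivots.
The rank is the number of nonzero pivots: 3.

3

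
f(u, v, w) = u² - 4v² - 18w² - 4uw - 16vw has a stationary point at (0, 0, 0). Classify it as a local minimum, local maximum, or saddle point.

saddle point

The Hessian at the origin is H = [[2, 0, -4], [0, -8, -16], [-4, -16, -36]].
Congruent diagonalization of H (simultaneous row and column reduction) yields pivots 2, -8, -12.
That gives 1 positive, 2 negative pivots.
H is indefinite, so the origin is a saddle point.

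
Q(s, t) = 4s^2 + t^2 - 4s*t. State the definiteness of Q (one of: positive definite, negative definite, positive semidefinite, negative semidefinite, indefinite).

The symmetric matrix is A = [[4, -2], [-2, 1]].
Applying the same elementary operations to the rows and columns of A produces a congruent diagonal matrix with entries 4, 0.
Counting signs: 1 positive, 1 zero.
Hence Q is positive semidefinite.

positive semidefinite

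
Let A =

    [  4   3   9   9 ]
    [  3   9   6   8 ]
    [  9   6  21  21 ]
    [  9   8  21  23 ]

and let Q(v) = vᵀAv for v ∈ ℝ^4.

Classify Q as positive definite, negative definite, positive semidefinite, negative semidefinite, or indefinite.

Symmetric row and column elimination reduces A to a congruent diagonal form with pivots 4, 27/4, 2/3, 4/3.
That gives 4 positive pivots.
Hence Q is positive definite.

positive definite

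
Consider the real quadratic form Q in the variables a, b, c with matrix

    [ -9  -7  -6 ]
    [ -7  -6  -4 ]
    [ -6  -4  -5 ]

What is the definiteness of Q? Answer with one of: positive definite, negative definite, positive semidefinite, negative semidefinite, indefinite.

Leading principal minors: Δ_1 = -9, Δ_2 = 5, Δ_3 = -1.
The signs alternate starting with Δ_1 < 0, so by Sylvester's criterion Q is negative definite.

negative definite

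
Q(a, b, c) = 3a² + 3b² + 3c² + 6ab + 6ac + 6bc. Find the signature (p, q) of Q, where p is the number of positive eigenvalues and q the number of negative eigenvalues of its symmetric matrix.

The symmetric matrix is A = [[3, 3, 3], [3, 3, 3], [3, 3, 3]].
Applying the same elementary operations to the rows and columns of A produces a congruent diagonal matrix with entries 3, 0, 0.
That gives 1 positive, 2 zero pivots.

(1, 0)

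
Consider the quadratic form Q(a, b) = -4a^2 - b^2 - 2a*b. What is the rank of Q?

Write A = [[-4, -1], [-1, -1]].
An LDLᵀ factorisation of A has diagonal entries -4, -3/4.
That gives 2 negative pivots.
The rank is the number of nonzero pivots: 2.

2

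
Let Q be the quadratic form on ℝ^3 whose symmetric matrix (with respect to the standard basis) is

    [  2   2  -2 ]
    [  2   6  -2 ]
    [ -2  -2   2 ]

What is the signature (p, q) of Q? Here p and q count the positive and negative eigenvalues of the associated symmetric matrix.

Row-reducing A symmetrically gives the diagonal entries 2, 4, 0.
Counting signs: 2 positive, 1 zero.

(2, 0)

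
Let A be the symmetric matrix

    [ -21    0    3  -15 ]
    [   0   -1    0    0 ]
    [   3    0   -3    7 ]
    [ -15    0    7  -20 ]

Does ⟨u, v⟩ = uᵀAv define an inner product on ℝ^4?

no

Congruent diagonalization of A (simultaneous row and column reduction) yields pivots -21, -1, -18/7, -1/9.
Counting signs: 4 negative.
Hence Q is negative definite.
⟨·,·⟩ is an inner product exactly when A is positive definite.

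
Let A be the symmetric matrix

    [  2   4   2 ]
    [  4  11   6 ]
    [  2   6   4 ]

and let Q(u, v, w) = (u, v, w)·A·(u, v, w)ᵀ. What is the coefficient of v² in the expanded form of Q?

The coefficient of v² is the diagonal entry A[2,2] = 11.

11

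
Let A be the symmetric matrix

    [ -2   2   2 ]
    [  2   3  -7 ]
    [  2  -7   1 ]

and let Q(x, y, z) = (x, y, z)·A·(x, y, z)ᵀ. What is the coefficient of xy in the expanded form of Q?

4

The coefficient of xy is A[1,2] + A[2,1] = 2·2 = 4.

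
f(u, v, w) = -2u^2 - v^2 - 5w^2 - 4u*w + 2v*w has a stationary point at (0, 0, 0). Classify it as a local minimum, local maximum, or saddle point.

local maximum

The Hessian at the origin is H = [[-4, 0, -4], [0, -2, 2], [-4, 2, -10]].
Row-reducing H symmetrically gives the diagonal entries -4, -2, -4.
Counting signs: 3 negative.
H is negative definite, so the origin is a strict local maximum.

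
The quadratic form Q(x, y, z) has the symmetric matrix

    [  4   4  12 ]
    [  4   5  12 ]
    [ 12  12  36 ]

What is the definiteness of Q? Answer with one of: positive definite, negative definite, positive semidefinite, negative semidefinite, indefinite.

positive semidefinite

Symmetric row and column elimination reduces A to a congruent diagonal form with pivots 4, 1, 0.
So there are 2 positive, 1 zero pivots.
Hence Q is positive semidefinite.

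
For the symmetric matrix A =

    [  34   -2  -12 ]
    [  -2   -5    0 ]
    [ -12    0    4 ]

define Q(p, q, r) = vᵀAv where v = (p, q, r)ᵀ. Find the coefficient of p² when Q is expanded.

34

The coefficient of p² is the diagonal entry A[1,1] = 34.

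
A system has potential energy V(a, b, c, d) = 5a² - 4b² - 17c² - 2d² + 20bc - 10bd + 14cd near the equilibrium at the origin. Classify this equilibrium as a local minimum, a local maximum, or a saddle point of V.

saddle point

The Hessian at the origin is H = [[10, 0, 0, 0], [0, -8, 20, -10], [0, 20, -34, 14], [0, -10, 14, -4]].
Row-reducing H symmetrically gives the diagonal entries 10, -8, 16, 15/16.
So there are 3 positive, 1 negative pivots.
H is indefinite, so the origin is a saddle point.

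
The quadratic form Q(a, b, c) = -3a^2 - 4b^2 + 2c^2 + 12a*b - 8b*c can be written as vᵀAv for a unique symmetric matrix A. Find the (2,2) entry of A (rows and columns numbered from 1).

The coefficient of b^2 in Q is -4, and that is exactly A[2,2].

-4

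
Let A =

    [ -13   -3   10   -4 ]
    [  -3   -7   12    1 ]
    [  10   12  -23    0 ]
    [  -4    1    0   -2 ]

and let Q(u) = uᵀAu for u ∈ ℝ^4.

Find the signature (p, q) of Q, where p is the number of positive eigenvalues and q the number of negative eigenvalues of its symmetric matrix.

(0, 4)

Congruent diagonalization of A (simultaneous row and column reduction) yields pivots -13, -82/13, -17/41, -5/34.
Counting signs: 4 negative.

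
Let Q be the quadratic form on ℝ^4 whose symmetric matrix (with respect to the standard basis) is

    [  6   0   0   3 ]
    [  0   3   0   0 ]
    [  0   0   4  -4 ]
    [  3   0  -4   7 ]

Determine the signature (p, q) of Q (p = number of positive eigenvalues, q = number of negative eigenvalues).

(4, 0)

An LDLᵀ factorisation of A has diagonal entries 6, 3, 4, 3/2.
That gives 4 positive pivots.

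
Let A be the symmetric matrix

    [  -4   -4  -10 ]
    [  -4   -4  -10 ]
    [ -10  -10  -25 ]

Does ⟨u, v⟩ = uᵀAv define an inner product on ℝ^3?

Applying the same elementary operations to the rows and columns of A produces a congruent diagonal matrix with entries -4, 0, 0.
Counting signs: 1 negative, 2 zero.
Hence Q is negative semidefinite.
⟨·,·⟩ is an inner product exactly when A is positive definite.

no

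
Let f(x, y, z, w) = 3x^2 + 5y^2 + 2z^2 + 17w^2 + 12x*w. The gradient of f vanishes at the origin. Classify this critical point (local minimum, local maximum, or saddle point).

local minimum

The Hessian at the origin is H = [[6, 0, 0, 12], [0, 10, 0, 0], [0, 0, 4, 0], [12, 0, 0, 34]].
Congruent diagonalization of H (simultaneous row and column reduction) yields pivots 6, 10, 4, 10.
Counting signs: 4 positive.
H is positive definite, so the origin is a strict local minimum.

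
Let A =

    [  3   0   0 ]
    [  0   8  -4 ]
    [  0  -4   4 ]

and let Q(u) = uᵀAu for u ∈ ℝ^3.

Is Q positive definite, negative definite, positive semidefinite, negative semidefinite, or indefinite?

Row-reducing A symmetrically gives the diagonal entries 3, 8, 2.
Counting signs: 3 positive.
Hence Q is positive definite.

positive definite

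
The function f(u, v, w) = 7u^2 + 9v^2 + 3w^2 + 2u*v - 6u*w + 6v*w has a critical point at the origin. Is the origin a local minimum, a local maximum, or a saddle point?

local minimum

The Hessian at the origin is H = [[14, 2, -6], [2, 18, 6], [-6, 6, 6]].
Congruent diagonalization of H (simultaneous row and column reduction) yields pivots 14, 124/7, 24/31.
Counting signs: 3 positive.
H is positive definite, so the origin is a strict local minimum.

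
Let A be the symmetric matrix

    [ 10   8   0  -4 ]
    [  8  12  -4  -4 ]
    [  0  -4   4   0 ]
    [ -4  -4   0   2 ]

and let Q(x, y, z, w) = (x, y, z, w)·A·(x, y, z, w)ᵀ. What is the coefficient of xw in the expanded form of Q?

The coefficient of xw is A[1,4] + A[4,1] = 2·(-4) = -8.

-8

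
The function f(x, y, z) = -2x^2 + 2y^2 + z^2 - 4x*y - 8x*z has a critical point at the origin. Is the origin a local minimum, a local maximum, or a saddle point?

The Hessian at the origin is H = [[-4, -4, -8], [-4, 4, 0], [-8, 0, 2]].
Row-reducing H symmetrically gives the diagonal entries -4, 8, 10.
So there are 2 positive, 1 negative pivots.
H is indefinite, so the origin is a saddle point.

saddle point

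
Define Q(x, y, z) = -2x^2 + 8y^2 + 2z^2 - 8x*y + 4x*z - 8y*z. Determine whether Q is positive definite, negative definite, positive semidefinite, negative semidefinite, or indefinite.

indefinite

The symmetric matrix is A = [[-2, -4, 2], [-4, 8, -4], [2, -4, 2]].
Symmetric row and column elimination reduces A to a congruent diagonal form with pivots -2, 16, 0.
Counting signs: 1 positive, 1 negative, 1 zero.
Hence Q is indefinite.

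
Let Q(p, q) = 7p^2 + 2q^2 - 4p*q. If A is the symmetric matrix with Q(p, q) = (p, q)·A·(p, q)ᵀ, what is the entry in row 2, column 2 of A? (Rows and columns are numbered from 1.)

2

The coefficient of q^2 in Q is 2, and that is exactly A[2,2].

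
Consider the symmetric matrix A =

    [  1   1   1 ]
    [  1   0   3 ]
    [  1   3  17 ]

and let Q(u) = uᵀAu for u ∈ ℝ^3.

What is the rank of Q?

Row-reducing A symmetrically gives the diagonal entries 1, -1, 20.
So there are 2 positive, 1 negative pivots.
The rank is the number of nonzero pivots: 3.

3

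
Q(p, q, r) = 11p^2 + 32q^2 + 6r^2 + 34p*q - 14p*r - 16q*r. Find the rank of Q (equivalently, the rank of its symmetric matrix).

3

The associated matrix is A = [[11, 17, -7], [17, 32, -8], [-7, -8, 6]].
Row-reducing A symmetrically gives the diagonal entries 11, 63/11, 10/63.
So there are 3 positive pivots.
The rank is the number of nonzero pivots: 3.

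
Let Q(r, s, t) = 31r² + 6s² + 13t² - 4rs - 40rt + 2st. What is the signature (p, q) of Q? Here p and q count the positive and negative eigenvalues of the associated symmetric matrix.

Write A = [[31, -2, -20], [-2, 6, 1], [-20, 1, 13]].
An LDLᵀ factorisation of A has diagonal entries 31, 182/31, 15/182.
Counting signs: 3 positive.

(3, 0)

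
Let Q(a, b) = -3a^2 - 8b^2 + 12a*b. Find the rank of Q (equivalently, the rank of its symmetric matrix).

2

The associated matrix is A = [[-3, 6], [6, -8]].
Row-reducing A symmetrically gives the diagonal entries -3, 4.
That gives 1 positive, 1 negative pivots.
The rank is the number of nonzero pivots: 2.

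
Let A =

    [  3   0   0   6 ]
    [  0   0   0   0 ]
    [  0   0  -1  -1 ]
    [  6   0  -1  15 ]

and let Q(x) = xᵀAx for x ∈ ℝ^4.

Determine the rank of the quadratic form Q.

3

Applying the same elementary operations to the rows and columns of A produces a congruent diagonal matrix with entries 3, 0, -1, 4.
That gives 2 positive, 1 negative, 1 zero pivots.
The rank is the number of nonzero pivots: 3.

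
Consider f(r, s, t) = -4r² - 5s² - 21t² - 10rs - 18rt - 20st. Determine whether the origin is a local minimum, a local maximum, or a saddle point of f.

The Hessian at the origin is H = [[-8, -10, -18], [-10, -10, -20], [-18, -20, -42]].
Applying the same elementary operations to the rows and columns of H produces a congruent diagonal matrix with entries -8, 5/2, -4.
That gives 1 positive, 2 negative pivots.
H is indefinite, so the origin is a saddle point.

saddle point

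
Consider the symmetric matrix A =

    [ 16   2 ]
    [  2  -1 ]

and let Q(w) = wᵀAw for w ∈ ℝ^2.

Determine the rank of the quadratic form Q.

2

Symmetric row and column elimination reduces A to a congruent diagonal form with pivots 16, -5/4.
That gives 1 positive, 1 negative pivots.
The rank is the number of nonzero pivots: 2.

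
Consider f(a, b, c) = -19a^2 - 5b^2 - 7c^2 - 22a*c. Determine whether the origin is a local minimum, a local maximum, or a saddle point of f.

local maximum

The Hessian at the origin is H = [[-38, 0, -22], [0, -10, 0], [-22, 0, -14]].
Row-reducing H symmetrically gives the diagonal entries -38, -10, -24/19.
Counting signs: 3 negative.
H is negative definite, so the origin is a strict local maximum.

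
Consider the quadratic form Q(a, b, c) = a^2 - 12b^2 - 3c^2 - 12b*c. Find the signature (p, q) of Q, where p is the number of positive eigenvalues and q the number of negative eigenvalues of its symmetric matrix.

(1, 1)

The symmetric matrix is A = [[1, 0, 0], [0, -12, -6], [0, -6, -3]].
Row-reducing A symmetrically gives the diagonal entries 1, -12, 0.
Counting signs: 1 positive, 1 negative, 1 zero.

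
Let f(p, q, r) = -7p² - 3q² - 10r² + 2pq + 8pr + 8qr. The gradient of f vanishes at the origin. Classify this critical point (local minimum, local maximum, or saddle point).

local maximum

The Hessian at the origin is H = [[-14, 2, 8], [2, -6, 8], [8, 8, -20]].
Row-reducing H symmetrically gives the diagonal entries -14, -40/7, -4/5.
Counting signs: 3 negative.
H is negative definite, so the origin is a strict local maximum.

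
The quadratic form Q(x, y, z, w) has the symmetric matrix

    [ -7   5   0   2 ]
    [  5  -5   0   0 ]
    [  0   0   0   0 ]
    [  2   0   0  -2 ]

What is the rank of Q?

2

Applying the same elementary operations to the rows and columns of A produces a congruent diagonal matrix with entries -7, -10/7, 0, 0.
That gives 2 negative, 2 zero pivots.
The rank is the number of nonzero pivots: 2.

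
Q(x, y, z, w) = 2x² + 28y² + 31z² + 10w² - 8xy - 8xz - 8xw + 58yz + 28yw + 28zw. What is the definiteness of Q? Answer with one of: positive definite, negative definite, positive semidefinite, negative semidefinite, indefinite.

positive definite

The symmetric matrix of Q is A = [[2, -4, -4, -4], [-4, 28, 29, 14], [-4, 29, 31, 14], [-4, 14, 14, 10]].
Leading principal minors: Δ_1 = 2, Δ_2 = 40, Δ_3 = 38, Δ_4 = 4.
All leading principal minors are positive, so by Sylvester's criterion Q is positive definite.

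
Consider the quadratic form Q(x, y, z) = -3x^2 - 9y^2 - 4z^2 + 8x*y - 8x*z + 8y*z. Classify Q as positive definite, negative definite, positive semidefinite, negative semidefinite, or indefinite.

indefinite

Write A = [[-3, 4, -4], [4, -9, 4], [-4, 4, -4]].
Congruent diagonalization of A (simultaneous row and column reduction) yields pivots -3, -11/3, 20/11.
Counting signs: 1 positive, 2 negative.
Hence Q is indefinite.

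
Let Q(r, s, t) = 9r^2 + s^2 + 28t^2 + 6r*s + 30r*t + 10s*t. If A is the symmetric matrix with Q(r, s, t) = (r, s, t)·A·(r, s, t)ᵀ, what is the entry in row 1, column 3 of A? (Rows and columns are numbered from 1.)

15

The coefficient of r·t in Q is 30. For a symmetric A this equals A[1,3] + A[3,1] = 2·A[1,3].
So A[1,3] = 30/2 = 15.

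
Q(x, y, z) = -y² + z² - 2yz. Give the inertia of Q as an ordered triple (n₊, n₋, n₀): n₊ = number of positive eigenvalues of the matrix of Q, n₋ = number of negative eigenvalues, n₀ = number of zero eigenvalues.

(1, 1, 1)

The symmetric matrix is A = [[0, 0, 0], [0, -1, -1], [0, -1, 1]].
Row-reducing A symmetrically gives the diagonal entries 0, -1, 2.
That gives 1 positive, 1 negative, 1 zero pivots.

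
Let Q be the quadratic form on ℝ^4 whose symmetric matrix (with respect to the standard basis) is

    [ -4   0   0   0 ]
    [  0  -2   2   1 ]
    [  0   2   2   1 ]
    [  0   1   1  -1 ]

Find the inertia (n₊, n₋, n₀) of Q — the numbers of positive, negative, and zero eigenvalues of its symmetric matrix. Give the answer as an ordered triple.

(1, 3, 0)

Congruent diagonalization of A (simultaneous row and column reduction) yields pivots -4, -2, 4, -3/2.
So there are 1 positive, 3 negative pivots.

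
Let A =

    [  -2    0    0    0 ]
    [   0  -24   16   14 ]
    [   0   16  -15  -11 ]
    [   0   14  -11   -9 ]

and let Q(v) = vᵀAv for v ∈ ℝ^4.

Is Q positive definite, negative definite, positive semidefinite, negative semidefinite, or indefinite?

negative definite

An LDLᵀ factorisation of A has diagonal entries -2, -24, -13/3, -5/26.
Counting signs: 4 negative.
Hence Q is negative definite.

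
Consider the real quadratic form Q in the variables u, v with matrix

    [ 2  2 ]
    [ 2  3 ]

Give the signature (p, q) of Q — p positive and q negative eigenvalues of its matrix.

An LDLᵀ factorisation of A has diagonal entries 2, 1.
That gives 2 positive pivots.

(2, 0)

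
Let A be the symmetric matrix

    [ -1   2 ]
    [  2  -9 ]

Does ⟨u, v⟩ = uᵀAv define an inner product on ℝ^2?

no

An LDLᵀ factorisation of A has diagonal entries -1, -5.
That gives 2 negative pivots.
Hence Q is negative definite.
⟨·,·⟩ is an inner product exactly when A is positive definite.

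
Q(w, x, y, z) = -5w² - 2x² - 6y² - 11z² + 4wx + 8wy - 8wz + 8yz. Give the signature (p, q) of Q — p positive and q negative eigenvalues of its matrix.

(0, 4)

The symmetric matrix is A = [[-5, 2, 4, -4], [2, -2, 0, 0], [4, 0, -6, 4], [-4, 0, 4, -11]].
Congruent diagonalization of A (simultaneous row and column reduction) yields pivots -5, -6/5, -2/3, -3.
That gives 4 negative pivots.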